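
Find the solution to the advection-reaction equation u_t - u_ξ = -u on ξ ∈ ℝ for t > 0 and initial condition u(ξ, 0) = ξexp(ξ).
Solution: Substitute u = exp(ξ)w, i.e. w = exp(-ξ)u.
By the product rule, u_ξ = exp(ξ)(w_ξ + w), u_t = exp(ξ)w_t.
Substituting into the PDE and dividing by exp(ξ): w_t - (w_ξ + w) = -w.
The lower-order terms cancel, leaving the standard advection equation w_t - w_ξ = 0.
Initial data for w: w(ξ,0) = exp(-ξ)u(ξ,0) = ξ.
Solve for w:
  By method of characteristics (waves move left with speed 1):
  Along characteristics ξ + t = const, w is constant, so w(ξ,t) = f(ξ + t) with f = w(·, 0).
Hence w(ξ,t) = t + ξ.
Transform back: u(ξ,t) = exp(ξ)w(ξ,t).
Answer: u(ξ, t) = texp(ξ) + ξexp(ξ)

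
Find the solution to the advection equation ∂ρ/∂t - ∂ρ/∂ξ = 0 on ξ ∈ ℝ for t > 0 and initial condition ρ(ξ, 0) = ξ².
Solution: By characteristics (dξ/dt = -1), ρ(ξ,t) = f(ξ + t) with f = ρ(·, 0).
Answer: ρ(ξ, t) = t² + 2tξ + ξ²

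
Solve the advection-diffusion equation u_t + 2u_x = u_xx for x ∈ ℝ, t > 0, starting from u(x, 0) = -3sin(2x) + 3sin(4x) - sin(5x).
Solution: Change to a moving frame: let η = x - 2t, σ = t and write u(x,t) = w(η,σ).
By the chain rule u_t = w_σ - 2w_η, u_x = w_η, u_xx = w_ηη.
Then u_t + 2u_x = w_σ: the advection term cancels and the PDE becomes the heat equation w_σ = w_ηη on η ∈ ℝ.
Initial data: w(η,0) = u(η,0) = -3sin(2η) + 3sin(4η) - sin(5η).
On η ∈ ℝ each mode satisfies (sin(nη))″ = -n² sin(nη), so exp(-n²σ) sin(nη) solves the heat equation; by superposition w(η,σ) = Σ c_n exp(-n²σ) sin(nη).
Reading off the coefficients: c_2=-3, c_4=3, c_5=-1, so w(η,σ) = -3exp(-4σ)sin(2η) + 3exp(-16σ)sin(4η) - exp(-25σ)sin(5η).
Substituting back η = x - 2t, σ = t: u(x,t) = w(x - 2t, t).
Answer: u(x, t) = 3exp(-4t)sin(4t - 2x) - 3exp(-16t)sin(8t - 4x) + exp(-25t)sin(10t - 5x)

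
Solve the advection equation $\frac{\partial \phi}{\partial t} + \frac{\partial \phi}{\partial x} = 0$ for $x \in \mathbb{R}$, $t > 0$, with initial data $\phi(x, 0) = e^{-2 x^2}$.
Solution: By characteristics ($dx/dt = 1$), $\phi(x,t) = f(x - t)$ with $f = \phi( \cdot , 0)$.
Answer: $\phi(x, t) = e^{-2 (-t + x)^2}$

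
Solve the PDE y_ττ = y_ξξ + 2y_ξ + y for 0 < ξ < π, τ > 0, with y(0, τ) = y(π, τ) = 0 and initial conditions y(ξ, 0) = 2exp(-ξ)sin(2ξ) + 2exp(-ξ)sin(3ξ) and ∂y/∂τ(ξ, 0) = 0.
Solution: Substitute y = exp(-ξ)u, i.e. u = exp(ξ)y.
By the product rule, y_ξ = exp(-ξ)(u_ξ - u), y_ξξ = exp(-ξ)(u_ξξ - 2u_ξ + u), y_ττ = exp(-ξ)u_ττ.
Substituting into the PDE and dividing by exp(-ξ): u_ττ = (u_ξξ - 2u_ξ + u) + 2(u_ξ - u) + u.
The lower-order terms cancel, leaving the standard wave equation u_ττ = u_ξξ.
Initial data for u: u(ξ,0) = exp(ξ)y(ξ,0) = 2sin(2ξ) + 2sin(3ξ); u_τ(ξ,0) = exp(ξ)y_τ(ξ,0) = 0. The boundary conditions carry over: u(0,τ) = u(π,τ) = 0.
Solve for u:
  Using separation of variables u = X(ξ)T(τ):
  Eigenfunctions: sin(nξ), n = 1, 2, 3, ...
  General solution: u(ξ, τ) = Σ [A_n cos(n τ) + B_n sin(n τ)] sin(nξ)
  From u(ξ,0) = 2sin(2ξ) + 2sin(3ξ): A_2=2, A_3=2. From u_τ(ξ,0) = 0: all B_n = 0.
Hence u(ξ,τ) = 2sin(2ξ)cos(2τ) + 2sin(3ξ)cos(3τ).
Transform back: y(ξ,τ) = exp(-ξ)u(ξ,τ).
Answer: y(ξ, τ) = 2exp(-ξ)sin(2ξ)cos(2τ) + 2exp(-ξ)sin(3ξ)cos(3τ)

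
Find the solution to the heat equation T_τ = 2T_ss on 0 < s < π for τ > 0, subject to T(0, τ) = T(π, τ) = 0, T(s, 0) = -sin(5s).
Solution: Separating variables: T = Σ c_n exp(-2n²τ) sin(ns). From T(s,0) = -sin(5s): c_5=-1.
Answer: T(s, τ) = -exp(-50τ)sin(5s)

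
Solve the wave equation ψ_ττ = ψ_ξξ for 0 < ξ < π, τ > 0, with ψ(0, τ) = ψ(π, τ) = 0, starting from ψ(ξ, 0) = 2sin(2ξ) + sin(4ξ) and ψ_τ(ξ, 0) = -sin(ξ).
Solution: Separating variables: ψ = Σ [A_n cos(ω_n τ) + B_n sin(ω_n τ)] sin(nξ), ω_n = n. From ICs (B_n = velocity coefficient / ω_n): A_2=2, A_4=1, B_1=-1.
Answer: ψ(ξ, τ) = -sin(ξ)sin(τ) + 2sin(2ξ)cos(2τ) + sin(4ξ)cos(4τ)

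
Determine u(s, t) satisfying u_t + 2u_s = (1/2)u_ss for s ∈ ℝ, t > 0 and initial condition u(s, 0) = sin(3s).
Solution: Change to a moving frame: let η = s - 2t, σ = t and write u(s,t) = w(η,σ).
By the chain rule u_t = w_σ - 2w_η, u_s = w_η, u_ss = w_ηη.
Then u_t + 2u_s = w_σ: the advection term cancels and the PDE becomes the heat equation w_σ = (1/2)w_ηη on η ∈ ℝ.
Initial data: w(η,0) = u(η,0) = sin(3η).
On η ∈ ℝ each mode satisfies (sin(nη))″ = -n² sin(nη), so exp(-n²σ/2) sin(nη) solves the heat equation; by superposition w(η,σ) = Σ c_n exp(-n²σ/2) sin(nη).
Reading off the coefficients: c_3=1, so w(η,σ) = exp(-9σ/2)sin(3η).
Substituting back η = s - 2t, σ = t: u(s,t) = w(s - 2t, t).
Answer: u(s, t) = exp(-9t/2)sin(3s - 6t)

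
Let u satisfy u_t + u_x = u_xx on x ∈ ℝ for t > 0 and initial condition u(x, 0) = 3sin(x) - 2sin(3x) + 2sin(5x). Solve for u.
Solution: Change to a moving frame: let η = x - t, σ = t and write u(x,t) = w(η,σ).
By the chain rule u_t = w_σ - w_η, u_x = w_η, u_xx = w_ηη.
Then u_t + u_x = w_σ: the advection term cancels and the PDE becomes the heat equation w_σ = w_ηη on η ∈ ℝ.
Initial data: w(η,0) = u(η,0) = 3sin(η) - 2sin(3η) + 2sin(5η).
On η ∈ ℝ each mode satisfies (sin(nη))″ = -n² sin(nη), so exp(-n²σ) sin(nη) solves the heat equation; by superposition w(η,σ) = Σ c_n exp(-n²σ) sin(nη).
Reading off the coefficients: c_1=3, c_3=-2, c_5=2, so w(η,σ) = 3exp(-σ)sin(η) - 2exp(-9σ)sin(3η) + 2exp(-25σ)sin(5η).
Substituting back η = x - t, σ = t: u(x,t) = w(x - t, t).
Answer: u(x, t) = -3exp(-t)sin(t - x) + 2exp(-9t)sin(3t - 3x) - 2exp(-25t)sin(5t - 5x)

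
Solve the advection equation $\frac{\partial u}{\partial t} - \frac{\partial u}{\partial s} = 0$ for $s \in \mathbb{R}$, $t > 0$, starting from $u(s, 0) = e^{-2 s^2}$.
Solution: By characteristics ($ds/dt = -1$), $u(s,t) = f(s + t)$ with $f = u( \cdot , 0)$.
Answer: $u(s, t) = e^{-2 (s + t)^2}$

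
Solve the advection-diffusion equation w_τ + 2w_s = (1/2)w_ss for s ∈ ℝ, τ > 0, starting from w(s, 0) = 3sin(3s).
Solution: Moving frame: η = s - 2τ, σ = τ, w = u(η,σ), so w_τ = u_σ - 2u_η and w_ss = u_ηη.
Hence w_τ + 2w_s = u_σ and the PDE becomes the heat equation u_σ = (1/2)u_ηη on η ∈ ℝ.
Initial data: u(η,0) = w(η,0) = 3sin(3η). Each mode sin(nη) decays as exp(-n²σ/2) on ℝ, so u(η,σ) = Σ c_n exp(-n²σ/2) sin(nη) with c_3=3: u(η,σ) = 3exp(-9σ/2)sin(3η).
Substituting back: w(s,τ) = u(s - 2τ, τ).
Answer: w(s, τ) = 3exp(-9τ/2)sin(3s - 6τ)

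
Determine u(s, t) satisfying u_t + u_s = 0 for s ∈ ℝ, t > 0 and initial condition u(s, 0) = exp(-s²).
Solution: By method of characteristics (waves move right with speed 1):
Along characteristics s - t = const, u is constant, so u(s,t) = f(s - t) with f = u(·, 0).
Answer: u(s, t) = exp(-(s - t)²)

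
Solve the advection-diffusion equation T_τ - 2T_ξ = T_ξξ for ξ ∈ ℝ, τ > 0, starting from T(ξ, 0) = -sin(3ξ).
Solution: Moving frame: η = ξ + 2τ, σ = τ, T = u(η,σ), so T_τ = u_σ + 2u_η and T_ξξ = u_ηη.
Hence T_τ - 2T_ξ = u_σ and the PDE becomes the heat equation u_σ = u_ηη on η ∈ ℝ.
Initial data: u(η,0) = T(η,0) = -sin(3η). Each mode sin(nη) decays as exp(-n²σ) on ℝ, so u(η,σ) = Σ c_n exp(-n²σ) sin(nη) with c_3=-1: u(η,σ) = -exp(-9σ)sin(3η).
Substituting back: T(ξ,τ) = u(ξ + 2τ, τ).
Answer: T(ξ, τ) = -exp(-9τ)sin(3ξ + 6τ)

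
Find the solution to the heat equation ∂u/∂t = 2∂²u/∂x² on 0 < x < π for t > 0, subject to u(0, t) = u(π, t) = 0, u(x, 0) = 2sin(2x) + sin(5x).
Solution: Separating variables: u = Σ c_n exp(-2n²t) sin(nx). From u(x,0) = 2sin(2x) + sin(5x): c_2=2, c_5=1.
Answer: u(x, t) = 2exp(-8t)sin(2x) + exp(-50t)sin(5x)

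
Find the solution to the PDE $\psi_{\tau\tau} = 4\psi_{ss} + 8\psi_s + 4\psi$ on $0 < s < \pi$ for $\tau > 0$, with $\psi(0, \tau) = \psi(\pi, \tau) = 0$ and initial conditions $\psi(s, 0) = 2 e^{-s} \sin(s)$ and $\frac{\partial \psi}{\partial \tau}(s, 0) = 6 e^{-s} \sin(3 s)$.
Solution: Substitute $\psi = e^{-s}u$, i.e. $u = e^{s}\psi$.
By the product rule, $\psi_s = e^{-s}(u_s - u)$, $\psi_{ss} = e^{-s}(u_{ss} - 2u_s + u)$, $\psi_{\tau\tau} = e^{-s}u_{\tau\tau}$.
Substituting into the PDE and dividing by $e^{-s}$: $u_{\tau\tau} = 4(u_{ss} - 2u_s + u) + 8(u_s - u) + 4u$.
The lower-order terms cancel, leaving the standard wave equation $u_{\tau\tau} = 4u_{ss}$.
Initial data for $u$: $u(s,0) = e^{s}\psi(s,0) = 2 \sin(s)$; $u_{\tau}(s,0) = e^{s}\psi_{\tau}(s,0) = 6 \sin(3 s)$. The boundary conditions carry over: $u(0,\tau) = u(\pi,\tau) = 0$.
Solve for $u$:
  Using separation of variables $u = X(s)T(\tau)$:
  Eigenfunctions: $\sin(ns)$, $n = 1, 2, 3, \ldots$
  General solution: $u(s, \tau) = \sum [A_n \cos(2n \tau) + B_n \sin(2n \tau)] \sin(ns)$
  From $u(s,0) = 2 \sin(s)$: $A_1=2$. From $u_{\tau}(s,0) = 6 \sin(3 s)$, using $u_{\tau}(s,0) = \sum \omega_n B_n \sin(ns)$ with $\omega_n = 2n$: $B_3 = 6/6 = 1$.
Hence $u(s,\tau) = 2 \sin(s) \cos(2 \tau) + \sin(3 s) \sin(6 \tau)$.
Transform back: $\psi(s,\tau) = e^{-s}u(s,\tau)$.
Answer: $\psi(s, \tau) = e^{-s} \sin(6 \tau) \sin(3 s) + 2 e^{-s} \sin(s) \cos(2 \tau)$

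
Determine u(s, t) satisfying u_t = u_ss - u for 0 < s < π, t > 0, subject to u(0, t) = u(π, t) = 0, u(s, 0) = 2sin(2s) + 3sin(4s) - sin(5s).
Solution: Substitute u = exp(-t)w.
Then u_t = exp(-t)(w_t - w), u_ss = exp(-t)w_ss; substituting and dividing by exp(-t), the lower-order terms cancel: w_t = w_ss (standard heat equation).
Data for w: w(s,0) = u(s,0) = 2sin(2s) + 3sin(4s) - sin(5s). The boundary conditions carry over: w(0,t) = w(π,t) = 0.
Separating variables: w = Σ c_n exp(-n²t) sin(ns). From w(s,0) = 2sin(2s) + 3sin(4s) - sin(5s): c_2=2, c_4=3, c_5=-1.
So w(s,t) = 2exp(-4t)sin(2s) + 3exp(-16t)sin(4s) - exp(-25t)sin(5s), and u(s,t) = exp(-t)w(s,t).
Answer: u(s, t) = 2exp(-5t)sin(2s) + 3exp(-17t)sin(4s) - exp(-26t)sin(5s)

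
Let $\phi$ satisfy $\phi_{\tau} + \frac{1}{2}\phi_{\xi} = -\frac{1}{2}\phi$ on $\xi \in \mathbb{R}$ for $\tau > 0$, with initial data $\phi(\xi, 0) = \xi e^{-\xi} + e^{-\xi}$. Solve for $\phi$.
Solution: Substitute $\phi = e^{-\xi}u$, i.e. $u = e^{\xi}\phi$.
By the product rule, $\phi_{\xi} = e^{-\xi}(u_{\xi} - u)$, $\phi_{\tau} = e^{-\xi}u_{\tau}$.
Substituting into the PDE and dividing by $e^{-\xi}$: $u_{\tau} + \frac{1}{2}(u_{\xi} - u) = -\frac{1}{2}u$.
The lower-order terms cancel, leaving the standard advection equation $u_{\tau} + \frac{1}{2}u_{\xi} = 0$.
Initial data for $u$: $u(\xi,0) = e^{\xi}\phi(\xi,0) = \xi + 1$.
Solve for $u$:
  By method of characteristics (waves move right with speed 1/2):
  Along characteristics $\xi - \frac{1}{2}\tau =$ const, $u$ is constant, so $u(\xi,\tau) = f(\xi - \frac{1}{2}\tau)$ with $f = u( \cdot , 0)$.
Hence $u(\xi,\tau) = \xi - \frac{1}{2} \tau + 1$.
Transform back: $\phi(\xi,\tau) = e^{-\xi}u(\xi,\tau)$.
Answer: $\phi(\xi, \tau) = -\frac{1}{2} \tau e^{-\xi} + \xi e^{-\xi} + e^{-\xi}$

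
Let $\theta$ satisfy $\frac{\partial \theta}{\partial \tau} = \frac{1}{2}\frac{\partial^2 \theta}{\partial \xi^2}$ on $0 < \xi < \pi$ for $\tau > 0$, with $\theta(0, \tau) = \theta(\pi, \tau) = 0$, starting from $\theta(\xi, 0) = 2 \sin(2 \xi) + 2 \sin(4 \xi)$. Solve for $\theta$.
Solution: Using separation of variables $\theta = X(\xi)G(\tau)$:
Eigenfunctions: $\sin(n\xi)$, $n = 1, 2, 3, \ldots$
General solution: $\theta(\xi, \tau) = \sum c_n \sin(n\xi) e^{-n^2 \tau/2}$
Matching $\theta(\xi,0) = 2 \sin(2 \xi) + 2 \sin(4 \xi)$ term by term: $c_2=2, c_4=2$.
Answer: $\theta(\xi, \tau) = 2 e^{-2 \tau} \sin(2 \xi) + 2 e^{-8 \tau} \sin(4 \xi)$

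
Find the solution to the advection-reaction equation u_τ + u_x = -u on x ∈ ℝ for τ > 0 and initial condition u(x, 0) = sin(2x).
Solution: Substitute u = exp(-τ)w, i.e. w = exp(τ)u.
By the product rule, u_τ = exp(-τ)(w_τ - w), u_x = exp(-τ)w_x.
Substituting into the PDE and dividing by exp(-τ): w_τ - w + w_x = -w.
The lower-order terms cancel, leaving the standard advection equation w_τ + w_x = 0.
Initial data for w: w(x,0) = u(x,0) = sin(2x).
Solve for w:
  By method of characteristics (waves move right with speed 1):
  Along characteristics x - τ = const, w is constant, so w(x,τ) = f(x - τ) with f = w(·, 0).
Hence w(x,τ) = sin(2x - 2τ).
Transform back: u(x,τ) = exp(-τ)w(x,τ).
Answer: u(x, τ) = exp(-τ)sin(2x - 2τ)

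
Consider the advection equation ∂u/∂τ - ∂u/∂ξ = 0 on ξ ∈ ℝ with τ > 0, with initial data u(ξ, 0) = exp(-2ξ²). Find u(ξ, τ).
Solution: By characteristics (dξ/dτ = -1), u(ξ,τ) = f(ξ + τ) with f = u(·, 0).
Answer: u(ξ, τ) = exp(-2(ξ + τ)²)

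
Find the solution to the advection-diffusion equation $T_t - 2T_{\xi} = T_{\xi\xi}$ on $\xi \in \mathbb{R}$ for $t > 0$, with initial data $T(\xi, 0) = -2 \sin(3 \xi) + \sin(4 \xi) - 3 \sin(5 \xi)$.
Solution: Change to a moving frame: let $\eta = \xi + 2t$, $\sigma = t$ and write $T(\xi,t) = u(\eta,\sigma)$.
By the chain rule $T_t = u_{\sigma} + 2u_{\eta}$, $T_{\xi} = u_{\eta}$, $T_{\xi\xi} = u_{\eta\eta}$.
Then $T_t - 2T_{\xi} = u_{\sigma}$: the advection term cancels and the PDE becomes the heat equation $u_{\sigma} = u_{\eta\eta}$ on $\eta \in \mathbb{R}$.
Initial data: $u(\eta,0) = T(\eta,0) = -2 \sin(3 \eta) + \sin(4 \eta) - 3 \sin(5 \eta)$.
On $\eta \in \mathbb{R}$ each mode satisfies $(\sin(n\eta))'' = -n^2 \sin(n\eta)$, so $e^{-n^2\sigma} \sin(n\eta)$ solves the heat equation; by superposition $u(\eta,\sigma) = \sum c_n e^{-n^2\sigma} \sin(n\eta)$.
Reading off the coefficients: $c_3=-2, c_4=1, c_5=-3$, so $u(\eta,\sigma) = -2 e^{-9 \sigma} \sin(3 \eta) + e^{-16 \sigma} \sin(4 \eta) - 3 e^{-25 \sigma} \sin(5 \eta)$.
Substituting back $\eta = \xi + 2t$, $\sigma = t$: $T(\xi,t) = u(\xi + 2t, t)$.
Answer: $T(\xi, t) = -2 e^{-9 t} \sin(3 \xi + 6 t) + e^{-16 t} \sin(4 \xi + 8 t) - 3 e^{-25 t} \sin(5 \xi + 10 t)$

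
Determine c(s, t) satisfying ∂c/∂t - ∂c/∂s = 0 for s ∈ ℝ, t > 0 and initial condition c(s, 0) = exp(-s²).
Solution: By method of characteristics (waves move left with speed 1):
Along characteristics s + t = const, c is constant, so c(s,t) = f(s + t) with f = c(·, 0).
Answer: c(s, t) = exp(-(s + t)²)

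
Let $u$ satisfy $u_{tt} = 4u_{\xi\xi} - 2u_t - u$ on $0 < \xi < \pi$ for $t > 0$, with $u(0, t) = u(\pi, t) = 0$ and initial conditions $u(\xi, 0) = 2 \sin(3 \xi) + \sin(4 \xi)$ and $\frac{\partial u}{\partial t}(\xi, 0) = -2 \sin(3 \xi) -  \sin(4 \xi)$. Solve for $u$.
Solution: Substitute $u = e^{-t}w$, i.e. $w = e^{t}u$.
By the product rule, $u_t = e^{-t}(w_t - w)$, $u_{tt} = e^{-t}(w_{tt} - 2w_t + w)$, $u_{\xi\xi} = e^{-t}w_{\xi\xi}$.
Substituting into the PDE and dividing by $e^{-t}$: $w_{tt} - 2w_t + w = 4w_{\xi\xi} - 2(w_t - w) - w$.
The lower-order terms cancel, leaving the standard wave equation $w_{tt} = 4w_{\xi\xi}$.
Initial data for $w$: $w(\xi,0) = u(\xi,0) = 2 \sin(3 \xi) + \sin(4 \xi)$; $w_t(\xi,0) = u_t(\xi,0) + u(\xi,0) = 0$. The boundary conditions carry over: $w(0,t) = w(\pi,t) = 0$.
Solve for $w$:
  Using separation of variables $w = X(\xi)T(t)$:
  Eigenfunctions: $\sin(n\xi)$, $n = 1, 2, 3, \ldots$
  General solution: $w(\xi, t) = \sum [A_n \cos(2n t) + B_n \sin(2n t)] \sin(n\xi)$
  From $w(\xi,0) = 2 \sin(3 \xi) + \sin(4 \xi)$: $A_3=2, A_4=1$. From $w_t(\xi,0) = 0$: all $B_n = 0$.
Hence $w(\xi,t) = 2 \sin(3 \xi) \cos(6 t) + \sin(4 \xi) \cos(8 t)$.
Transform back: $u(\xi,t) = e^{-t}w(\xi,t)$.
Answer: $u(\xi, t) = 2 e^{-t} \sin(3 \xi) \cos(6 t) + e^{-t} \sin(4 \xi) \cos(8 t)$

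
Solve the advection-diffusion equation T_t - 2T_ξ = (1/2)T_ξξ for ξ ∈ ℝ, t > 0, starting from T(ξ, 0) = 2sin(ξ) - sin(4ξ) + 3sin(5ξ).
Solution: Change to a moving frame: let η = ξ + 2t, σ = t and write T(ξ,t) = u(η,σ).
By the chain rule T_t = u_σ + 2u_η, T_ξ = u_η, T_ξξ = u_ηη.
Then T_t - 2T_ξ = u_σ: the advection term cancels and the PDE becomes the heat equation u_σ = (1/2)u_ηη on η ∈ ℝ.
Initial data: u(η,0) = T(η,0) = 2sin(η) - sin(4η) + 3sin(5η).
On η ∈ ℝ each mode satisfies (sin(nη))″ = -n² sin(nη), so exp(-n²σ/2) sin(nη) solves the heat equation; by superposition u(η,σ) = Σ c_n exp(-n²σ/2) sin(nη).
Reading off the coefficients: c_1=2, c_4=-1, c_5=3, so u(η,σ) = -exp(-8σ)sin(4η) + 2exp(-σ/2)sin(η) + 3exp(-25σ/2)sin(5η).
Substituting back η = ξ + 2t, σ = t: T(ξ,t) = u(ξ + 2t, t).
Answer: T(ξ, t) = -exp(-8t)sin(8t + 4ξ) + 2exp(-t/2)sin(2t + ξ) + 3exp(-25t/2)sin(10t + 5ξ)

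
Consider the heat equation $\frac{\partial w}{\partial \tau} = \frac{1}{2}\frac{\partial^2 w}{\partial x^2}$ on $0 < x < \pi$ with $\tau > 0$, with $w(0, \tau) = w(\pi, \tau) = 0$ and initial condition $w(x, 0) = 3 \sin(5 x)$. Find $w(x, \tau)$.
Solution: Separating variables: $w = \sum c_n e^{-n^2\tau/2} \sin(nx)$. From $w(x,0) = 3 \sin(5 x)$: $c_5=3$.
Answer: $w(x, \tau) = 3 e^{-25 \tau/2} \sin(5 x)$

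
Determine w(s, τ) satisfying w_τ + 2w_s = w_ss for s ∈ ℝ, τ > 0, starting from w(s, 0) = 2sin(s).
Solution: Moving frame: η = s - 2τ, σ = τ, w = u(η,σ), so w_τ = u_σ - 2u_η and w_ss = u_ηη.
Hence w_τ + 2w_s = u_σ and the PDE becomes the heat equation u_σ = u_ηη on η ∈ ℝ.
Initial data: u(η,0) = w(η,0) = 2sin(η). Each mode sin(nη) decays as exp(-n²σ) on ℝ, so u(η,σ) = Σ c_n exp(-n²σ) sin(nη) with c_1=2: u(η,σ) = 2exp(-σ)sin(η).
Substituting back: w(s,τ) = u(s - 2τ, τ).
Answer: w(s, τ) = 2exp(-τ)sin(s - 2τ)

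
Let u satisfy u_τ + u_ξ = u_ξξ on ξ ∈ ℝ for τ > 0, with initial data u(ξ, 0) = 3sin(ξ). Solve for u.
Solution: Moving frame: η = ξ - τ, σ = τ, u = w(η,σ), so u_τ = w_σ - w_η and u_ξξ = w_ηη.
Hence u_τ + u_ξ = w_σ and the PDE becomes the heat equation w_σ = w_ηη on η ∈ ℝ.
Initial data: w(η,0) = u(η,0) = 3sin(η). Each mode sin(nη) decays as exp(-n²σ) on ℝ, so w(η,σ) = Σ c_n exp(-n²σ) sin(nη) with c_1=3: w(η,σ) = 3exp(-σ)sin(η).
Substituting back: u(ξ,τ) = w(ξ - τ, τ).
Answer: u(ξ, τ) = 3exp(-τ)sin(ξ - τ)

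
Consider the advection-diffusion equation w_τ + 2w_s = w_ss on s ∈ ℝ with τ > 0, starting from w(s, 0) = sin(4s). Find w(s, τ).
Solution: Change to a moving frame: let η = s - 2τ, σ = τ and write w(s,τ) = u(η,σ).
By the chain rule w_τ = u_σ - 2u_η, w_s = u_η, w_ss = u_ηη.
Then w_τ + 2w_s = u_σ: the advection term cancels and the PDE becomes the heat equation u_σ = u_ηη on η ∈ ℝ.
Initial data: u(η,0) = w(η,0) = sin(4η).
On η ∈ ℝ each mode satisfies (sin(nη))″ = -n² sin(nη), so exp(-n²σ) sin(nη) solves the heat equation; by superposition u(η,σ) = Σ c_n exp(-n²σ) sin(nη).
Reading off the coefficients: c_4=1, so u(η,σ) = exp(-16σ)sin(4η).
Substituting back η = s - 2τ, σ = τ: w(s,τ) = u(s - 2τ, τ).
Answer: w(s, τ) = exp(-16τ)sin(4s - 8τ)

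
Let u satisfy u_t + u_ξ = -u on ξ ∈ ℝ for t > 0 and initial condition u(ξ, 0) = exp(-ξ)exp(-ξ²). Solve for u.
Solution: Substitute u = exp(-ξ)w.
Then u_ξ = exp(-ξ)(w_ξ - w), u_t = exp(-ξ)w_t; substituting and dividing by exp(-ξ), the lower-order terms cancel: w_t + w_ξ = 0 (standard advection equation).
Data for w: w(ξ,0) = exp(ξ)u(ξ,0) = exp(-ξ²).
By characteristics (dξ/dt = 1), w(ξ,t) = f(ξ - t) with f = w(·, 0).
So w(ξ,t) = exp(-(-t + ξ)²), and u(ξ,t) = exp(-ξ)w(ξ,t).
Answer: u(ξ, t) = exp(-ξ)exp(-(-t + ξ)²)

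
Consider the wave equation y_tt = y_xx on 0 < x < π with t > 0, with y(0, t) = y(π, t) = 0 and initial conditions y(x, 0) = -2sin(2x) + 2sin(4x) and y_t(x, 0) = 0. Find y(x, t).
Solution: Using separation of variables y = X(x)T(t):
Eigenfunctions: sin(nx), n = 1, 2, 3, ...
General solution: y(x, t) = Σ [A_n cos(n t) + B_n sin(n t)] sin(nx)
From y(x,0) = -2sin(2x) + 2sin(4x): A_2=-2, A_4=2. From y_t(x,0) = 0: all B_n = 0.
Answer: y(x, t) = -2sin(2x)cos(2t) + 2sin(4x)cos(4t)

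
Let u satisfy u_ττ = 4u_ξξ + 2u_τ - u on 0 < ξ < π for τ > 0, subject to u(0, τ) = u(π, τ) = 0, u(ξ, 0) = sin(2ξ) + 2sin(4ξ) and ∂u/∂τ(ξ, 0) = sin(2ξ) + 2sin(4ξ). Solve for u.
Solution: Substitute u = exp(τ)w.
Then u_τ = exp(τ)(w_τ + w), u_ττ = exp(τ)(w_ττ + 2w_τ + w), u_ξξ = exp(τ)w_ξξ; substituting and dividing by exp(τ), the lower-order terms cancel: w_ττ = 4w_ξξ (standard wave equation).
Data for w: w(ξ,0) = u(ξ,0) = sin(2ξ) + 2sin(4ξ); w_τ(ξ,0) = u_τ(ξ,0) - u(ξ,0) = 0. The boundary conditions carry over: w(0,τ) = w(π,τ) = 0.
Separating variables: w = Σ [A_n cos(ω_n τ) + B_n sin(ω_n τ)] sin(nξ), ω_n = 2n. From ICs: A_2=1, A_4=2.
So w(ξ,τ) = sin(2ξ)cos(4τ) + 2sin(4ξ)cos(8τ), and u(ξ,τ) = exp(τ)w(ξ,τ).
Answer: u(ξ, τ) = exp(τ)sin(2ξ)cos(4τ) + 2exp(τ)sin(4ξ)cos(8τ)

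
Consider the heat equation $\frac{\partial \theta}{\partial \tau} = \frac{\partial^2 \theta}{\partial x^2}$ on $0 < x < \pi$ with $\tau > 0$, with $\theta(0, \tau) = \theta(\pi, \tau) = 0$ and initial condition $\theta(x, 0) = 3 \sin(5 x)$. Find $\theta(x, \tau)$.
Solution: Separating variables: $\theta = \sum c_n e^{-n^2\tau} \sin(nx)$. From $\theta(x,0) = 3 \sin(5 x)$: $c_5=3$.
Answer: $\theta(x, \tau) = 3 e^{-25 \tau} \sin(5 x)$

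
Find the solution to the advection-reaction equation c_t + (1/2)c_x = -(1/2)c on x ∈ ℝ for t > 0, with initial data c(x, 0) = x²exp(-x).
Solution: Substitute c = exp(-x)u, i.e. u = exp(x)c.
By the product rule, c_x = exp(-x)(u_x - u), c_t = exp(-x)u_t.
Substituting into the PDE and dividing by exp(-x): u_t + (1/2)(u_x - u) = -(1/2)u.
The lower-order terms cancel, leaving the standard advection equation u_t + (1/2)u_x = 0.
Initial data for u: u(x,0) = exp(x)c(x,0) = x².
Solve for u:
  By method of characteristics (waves move right with speed 1/2):
  Along characteristics x - (1/2)t = const, u is constant, so u(x,t) = f(x - (1/2)t) with f = u(·, 0).
Hence u(x,t) = (1/4)t² - tx + x².
Transform back: c(x,t) = exp(-x)u(x,t).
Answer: c(x, t) = (1/4)t²exp(-x) - txexp(-x) + x²exp(-x)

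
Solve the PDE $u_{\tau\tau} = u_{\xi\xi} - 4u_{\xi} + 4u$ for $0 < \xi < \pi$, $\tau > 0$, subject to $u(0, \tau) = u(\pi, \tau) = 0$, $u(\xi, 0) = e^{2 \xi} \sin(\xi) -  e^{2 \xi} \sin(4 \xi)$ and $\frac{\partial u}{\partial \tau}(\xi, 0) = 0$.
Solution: Substitute $u = e^{2\xi}w$, i.e. $w = e^{-2\xi}u$.
By the product rule, $u_{\xi} = e^{2\xi}(w_{\xi} + 2w)$, $u_{\xi\xi} = e^{2\xi}(w_{\xi\xi} + 4w_{\xi} + 4w)$, $u_{\tau\tau} = e^{2\xi}w_{\tau\tau}$.
Substituting into the PDE and dividing by $e^{2\xi}$: $w_{\tau\tau} = (w_{\xi\xi} + 4w_{\xi} + 4w) - 4(w_{\xi} + 2w) + 4w$.
The lower-order terms cancel, leaving the standard wave equation $w_{\tau\tau} = w_{\xi\xi}$.
Initial data for $w$: $w(\xi,0) = e^{-2\xi}u(\xi,0) = \sin(\xi) - \sin(4 \xi)$; $w_{\tau}(\xi,0) = e^{-2\xi}u_{\tau}(\xi,0) = 0$. The boundary conditions carry over: $w(0,\tau) = w(\pi,\tau) = 0$.
Solve for $w$:
  Using separation of variables $w = X(\xi)T(\tau)$:
  Eigenfunctions: $\sin(n\xi)$, $n = 1, 2, 3, \ldots$
  General solution: $w(\xi, \tau) = \sum [A_n \cos(n \tau) + B_n \sin(n \tau)] \sin(n\xi)$
  From $w(\xi,0) = \sin(\xi) - \sin(4 \xi)$: $A_1=1, A_4=-1$. From $w_{\tau}(\xi,0) = 0$: all $B_n = 0$.
Hence $w(\xi,\tau) = \sin(\xi) \cos(\tau) - \sin(4 \xi) \cos(4 \tau)$.
Transform back: $u(\xi,\tau) = e^{2\xi}w(\xi,\tau)$.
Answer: $u(\xi, \tau) = e^{2 \xi} \sin(\xi) \cos(\tau) -  e^{2 \xi} \sin(4 \xi) \cos(4 \tau)$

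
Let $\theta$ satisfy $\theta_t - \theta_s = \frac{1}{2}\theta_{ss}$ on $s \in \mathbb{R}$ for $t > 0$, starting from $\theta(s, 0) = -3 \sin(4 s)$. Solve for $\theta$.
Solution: Moving frame: $\eta = s + t$, $\sigma = t$, $\theta = u(\eta,\sigma)$, so $\theta_t = u_{\sigma} + u_{\eta}$ and $\theta_{ss} = u_{\eta\eta}$.
Hence $\theta_t - \theta_s = u_{\sigma}$ and the PDE becomes the heat equation $u_{\sigma} = \frac{1}{2}u_{\eta\eta}$ on $\eta \in \mathbb{R}$.
Initial data: $u(\eta,0) = \theta(\eta,0) = -3 \sin(4 \eta)$. Each mode $\sin(n\eta)$ decays as $e^{-n^2\sigma/2}$ on $\mathbb{R}$, so $u(\eta,\sigma) = \sum c_n e^{-n^2\sigma/2} \sin(n\eta)$ with $c_4=-3$: $u(\eta,\sigma) = -3 e^{-8 \sigma} \sin(4 \eta)$.
Substituting back: $\theta(s,t) = u(s + t, t)$.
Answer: $\theta(s, t) = -3 e^{-8 t} \sin(4 s + 4 t)$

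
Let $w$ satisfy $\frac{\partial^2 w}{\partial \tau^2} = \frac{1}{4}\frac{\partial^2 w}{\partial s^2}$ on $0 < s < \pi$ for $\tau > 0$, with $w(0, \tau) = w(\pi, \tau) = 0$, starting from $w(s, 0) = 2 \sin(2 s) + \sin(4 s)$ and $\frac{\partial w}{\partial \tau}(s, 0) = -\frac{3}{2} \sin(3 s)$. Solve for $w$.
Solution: Separating variables: $w = \sum [A_n \cos(\omega_n \tau) + B_n \sin(\omega_n \tau)] \sin(ns)$, $\omega_n = n/2$. From ICs ($B_n$ = velocity coefficient / $\omega_n$): $A_2=2, A_4=1, B_3=-1$.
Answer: $w(s, \tau) = - \sin(3 \tau/2) \sin(3 s) + 2 \sin(2 s) \cos(\tau) + \sin(4 s) \cos(2 \tau)$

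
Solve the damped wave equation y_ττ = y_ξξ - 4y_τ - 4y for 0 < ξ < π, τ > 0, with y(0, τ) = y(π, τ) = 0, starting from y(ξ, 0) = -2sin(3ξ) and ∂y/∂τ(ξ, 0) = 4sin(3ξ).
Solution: Substitute y = exp(-2τ)u.
Then y_τ = exp(-2τ)(u_τ - 2u), y_ττ = exp(-2τ)(u_ττ - 4u_τ + 4u), y_ξξ = exp(-2τ)u_ξξ; substituting and dividing by exp(-2τ), the lower-order terms cancel: u_ττ = u_ξξ (standard wave equation).
Data for u: u(ξ,0) = y(ξ,0) = -2sin(3ξ); u_τ(ξ,0) = y_τ(ξ,0) + 2y(ξ,0) = 0. The boundary conditions carry over: u(0,τ) = u(π,τ) = 0.
Separating variables: u = Σ [A_n cos(ω_n τ) + B_n sin(ω_n τ)] sin(nξ), ω_n = n. From ICs: A_3=-2.
So u(ξ,τ) = -2sin(3ξ)cos(3τ), and y(ξ,τ) = exp(-2τ)u(ξ,τ).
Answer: y(ξ, τ) = -2exp(-2τ)sin(3ξ)cos(3τ)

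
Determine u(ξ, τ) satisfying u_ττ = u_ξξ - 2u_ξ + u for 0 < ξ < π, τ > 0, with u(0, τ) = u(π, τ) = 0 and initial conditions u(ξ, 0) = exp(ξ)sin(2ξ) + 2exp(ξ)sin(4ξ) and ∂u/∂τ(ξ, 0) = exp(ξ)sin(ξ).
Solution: Substitute u = exp(ξ)w, i.e. w = exp(-ξ)u.
By the product rule, u_ξ = exp(ξ)(w_ξ + w), u_ξξ = exp(ξ)(w_ξξ + 2w_ξ + w), u_ττ = exp(ξ)w_ττ.
Substituting into the PDE and dividing by exp(ξ): w_ττ = (w_ξξ + 2w_ξ + w) - 2(w_ξ + w) + w.
The lower-order terms cancel, leaving the standard wave equation w_ττ = w_ξξ.
Initial data for w: w(ξ,0) = exp(-ξ)u(ξ,0) = sin(2ξ) + 2sin(4ξ); w_τ(ξ,0) = exp(-ξ)u_τ(ξ,0) = sin(ξ). The boundary conditions carry over: w(0,τ) = w(π,τ) = 0.
Solve for w:
  Using separation of variables w = X(ξ)T(τ):
  Eigenfunctions: sin(nξ), n = 1, 2, 3, ...
  General solution: w(ξ, τ) = Σ [A_n cos(n τ) + B_n sin(n τ)] sin(nξ)
  From w(ξ,0) = sin(2ξ) + 2sin(4ξ): A_2=1, A_4=2. From w_τ(ξ,0) = sin(ξ), using w_τ(ξ,0) = Σ ω_n B_n sin(nξ) with ω_n = n: B_1 = 1/1 = 1.
Hence w(ξ,τ) = sin(ξ)sin(τ) + sin(2ξ)cos(2τ) + 2sin(4ξ)cos(4τ).
Transform back: u(ξ,τ) = exp(ξ)w(ξ,τ).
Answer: u(ξ, τ) = exp(ξ)sin(ξ)sin(τ) + exp(ξ)sin(2ξ)cos(2τ) + 2exp(ξ)sin(4ξ)cos(4τ)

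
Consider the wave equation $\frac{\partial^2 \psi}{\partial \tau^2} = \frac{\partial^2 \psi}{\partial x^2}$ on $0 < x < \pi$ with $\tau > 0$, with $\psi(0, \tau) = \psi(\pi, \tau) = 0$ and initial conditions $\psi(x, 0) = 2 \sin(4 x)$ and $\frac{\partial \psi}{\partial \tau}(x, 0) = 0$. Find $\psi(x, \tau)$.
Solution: Using separation of variables $\psi = X(x)T(\tau)$:
Eigenfunctions: $\sin(nx)$, $n = 1, 2, 3, \ldots$
General solution: $\psi(x, \tau) = \sum [A_n \cos(n \tau) + B_n \sin(n \tau)] \sin(nx)$
From $\psi(x,0) = 2 \sin(4 x)$: $A_4=2$. From $\psi_{\tau}(x,0) = 0$: all $B_n = 0$.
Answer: $\psi(x, \tau) = 2 \sin(4 x) \cos(4 \tau)$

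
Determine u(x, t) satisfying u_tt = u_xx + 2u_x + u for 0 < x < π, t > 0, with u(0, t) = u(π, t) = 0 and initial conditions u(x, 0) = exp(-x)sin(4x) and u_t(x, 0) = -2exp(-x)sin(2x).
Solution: Substitute u = exp(-x)w, i.e. w = exp(x)u.
By the product rule, u_x = exp(-x)(w_x - w), u_xx = exp(-x)(w_xx - 2w_x + w), u_tt = exp(-x)w_tt.
Substituting into the PDE and dividing by exp(-x): w_tt = (w_xx - 2w_x + w) + 2(w_x - w) + w.
The lower-order terms cancel, leaving the standard wave equation w_tt = w_xx.
Initial data for w: w(x,0) = exp(x)u(x,0) = sin(4x); w_t(x,0) = exp(x)u_t(x,0) = -2sin(2x). The boundary conditions carry over: w(0,t) = w(π,t) = 0.
Solve for w:
  Using separation of variables w = X(x)T(t):
  Eigenfunctions: sin(nx), n = 1, 2, 3, ...
  General solution: w(x, t) = Σ [A_n cos(n t) + B_n sin(n t)] sin(nx)
  From w(x,0) = sin(4x): A_4=1. From w_t(x,0) = -2sin(2x), using w_t(x,0) = Σ ω_n B_n sin(nx) with ω_n = n: B_2 = (-2)/2 = -1.
Hence w(x,t) = -sin(2t)sin(2x) + sin(4x)cos(4t).
Transform back: u(x,t) = exp(-x)w(x,t).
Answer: u(x, t) = -exp(-x)sin(2t)sin(2x) + exp(-x)sin(4x)cos(4t)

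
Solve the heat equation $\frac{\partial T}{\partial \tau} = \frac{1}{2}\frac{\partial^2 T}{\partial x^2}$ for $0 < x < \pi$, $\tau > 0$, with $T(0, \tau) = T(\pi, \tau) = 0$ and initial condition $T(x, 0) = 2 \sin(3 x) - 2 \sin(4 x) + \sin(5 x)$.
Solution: Using separation of variables $T = X(x)G(\tau)$:
Eigenfunctions: $\sin(nx)$, $n = 1, 2, 3, \ldots$
General solution: $T(x, \tau) = \sum c_n \sin(nx) e^{-n^2 \tau/2}$
Matching $T(x,0) = 2 \sin(3 x) - 2 \sin(4 x) + \sin(5 x)$ term by term: $c_3=2, c_4=-2, c_5=1$.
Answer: $T(x, \tau) = -2 e^{-8 \tau} \sin(4 x) + 2 e^{-9 \tau/2} \sin(3 x) + e^{-25 \tau/2} \sin(5 x)$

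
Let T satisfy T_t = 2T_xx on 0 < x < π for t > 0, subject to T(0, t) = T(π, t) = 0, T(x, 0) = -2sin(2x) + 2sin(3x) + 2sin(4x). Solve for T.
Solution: Separating variables: T = Σ c_n exp(-2n²t) sin(nx). From T(x,0) = -2sin(2x) + 2sin(3x) + 2sin(4x): c_2=-2, c_3=2, c_4=2.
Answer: T(x, t) = -2exp(-8t)sin(2x) + 2exp(-18t)sin(3x) + 2exp(-32t)sin(4x)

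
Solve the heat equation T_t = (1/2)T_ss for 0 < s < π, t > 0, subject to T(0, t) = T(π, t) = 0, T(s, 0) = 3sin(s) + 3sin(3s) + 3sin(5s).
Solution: Using separation of variables T = X(s)G(t):
Eigenfunctions: sin(ns), n = 1, 2, 3, ...
General solution: T(s, t) = Σ c_n sin(ns) exp(-n² t/2)
Matching T(s,0) = 3sin(s) + 3sin(3s) + 3sin(5s) term by term: c_1=3, c_3=3, c_5=3.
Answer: T(s, t) = 3exp(-t/2)sin(s) + 3exp(-9t/2)sin(3s) + 3exp(-25t/2)sin(5s)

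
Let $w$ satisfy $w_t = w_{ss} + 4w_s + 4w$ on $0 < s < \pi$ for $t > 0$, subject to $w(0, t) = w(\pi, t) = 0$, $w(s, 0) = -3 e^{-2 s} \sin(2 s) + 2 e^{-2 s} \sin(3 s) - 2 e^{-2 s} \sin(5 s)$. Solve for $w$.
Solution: Substitute $w = e^{-2s}u$, i.e. $u = e^{2s}w$.
By the product rule, $w_s = e^{-2s}(u_s - 2u)$, $w_{ss} = e^{-2s}(u_{ss} - 4u_s + 4u)$, $w_t = e^{-2s}u_t$.
Substituting into the PDE and dividing by $e^{-2s}$: $u_t = (u_{ss} - 4u_s + 4u) + 4(u_s - 2u) + 4u$.
The lower-order terms cancel, leaving the standard heat equation $u_t = u_{ss}$.
Initial data for $u$: $u(s,0) = e^{2s}w(s,0) = -3 \sin(2 s) + 2 \sin(3 s) - 2 \sin(5 s)$. The boundary conditions carry over: $u(0,t) = u(\pi,t) = 0$.
Solve for $u$:
  Using separation of variables $u = X(s)T(t)$:
  Eigenfunctions: $\sin(ns)$, $n = 1, 2, 3, \ldots$
  General solution: $u(s, t) = \sum c_n \sin(ns) e^{-n^2 t}$
  Matching $u(s,0) = -3 \sin(2 s) + 2 \sin(3 s) - 2 \sin(5 s)$ term by term: $c_2=-3, c_3=2, c_5=-2$.
Hence $u(s,t) = -3 e^{-4 t} \sin(2 s) + 2 e^{-9 t} \sin(3 s) - 2 e^{-25 t} \sin(5 s)$.
Transform back: $w(s,t) = e^{-2s}u(s,t)$.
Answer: $w(s, t) = -3 e^{-2 s} e^{-4 t} \sin(2 s) + 2 e^{-2 s} e^{-9 t} \sin(3 s) - 2 e^{-2 s} e^{-25 t} \sin(5 s)$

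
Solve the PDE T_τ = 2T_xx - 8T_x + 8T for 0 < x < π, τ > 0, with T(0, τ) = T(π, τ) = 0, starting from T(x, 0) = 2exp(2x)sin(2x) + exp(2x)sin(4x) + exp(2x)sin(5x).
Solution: Substitute T = exp(2x)u, i.e. u = exp(-2x)T.
By the product rule, T_x = exp(2x)(u_x + 2u), T_xx = exp(2x)(u_xx + 4u_x + 4u), T_τ = exp(2x)u_τ.
Substituting into the PDE and dividing by exp(2x): u_τ = 2(u_xx + 4u_x + 4u) - 8(u_x + 2u) + 8u.
The lower-order terms cancel, leaving the standard heat equation u_τ = 2u_xx.
Initial data for u: u(x,0) = exp(-2x)T(x,0) = 2sin(2x) + sin(4x) + sin(5x). The boundary conditions carry over: u(0,τ) = u(π,τ) = 0.
Solve for u:
  Using separation of variables u = X(x)G(τ):
  Eigenfunctions: sin(nx), n = 1, 2, 3, ...
  General solution: u(x, τ) = Σ c_n sin(nx) exp(-2n² τ)
  Matching u(x,0) = 2sin(2x) + sin(4x) + sin(5x) term by term: c_2=2, c_4=1, c_5=1.
Hence u(x,τ) = 2exp(-8τ)sin(2x) + exp(-32τ)sin(4x) + exp(-50τ)sin(5x).
Transform back: T(x,τ) = exp(2x)u(x,τ).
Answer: T(x, τ) = 2exp(2x)exp(-8τ)sin(2x) + exp(2x)exp(-32τ)sin(4x) + exp(2x)exp(-50τ)sin(5x)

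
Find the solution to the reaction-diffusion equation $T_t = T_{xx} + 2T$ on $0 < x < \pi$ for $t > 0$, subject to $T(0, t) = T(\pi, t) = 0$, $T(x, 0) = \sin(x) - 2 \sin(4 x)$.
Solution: Substitute $T = e^{2t}u$, i.e. $u = e^{-2t}T$.
By the product rule, $T_t = e^{2t}(u_t + 2u)$, $T_{xx} = e^{2t}u_{xx}$.
Substituting into the PDE and dividing by $e^{2t}$: $u_t + 2u = u_{xx} + 2u$.
The lower-order terms cancel, leaving the standard heat equation $u_t = u_{xx}$.
Initial data for $u$: $u(x,0) = T(x,0) = \sin(x) - 2 \sin(4 x)$. The boundary conditions carry over: $u(0,t) = u(\pi,t) = 0$.
Solve for $u$:
  Using separation of variables $u = X(x)G(t)$:
  Eigenfunctions: $\sin(nx)$, $n = 1, 2, 3, \ldots$
  General solution: $u(x, t) = \sum c_n \sin(nx) e^{-n^2 t}$
  Matching $u(x,0) = \sin(x) - 2 \sin(4 x)$ term by term: $c_1=1, c_4=-2$.
Hence $u(x,t) = e^{-t} \sin(x) - 2 e^{-16 t} \sin(4 x)$.
Transform back: $T(x,t) = e^{2t}u(x,t)$.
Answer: $T(x, t) = e^{t} \sin(x) - 2 e^{-14 t} \sin(4 x)$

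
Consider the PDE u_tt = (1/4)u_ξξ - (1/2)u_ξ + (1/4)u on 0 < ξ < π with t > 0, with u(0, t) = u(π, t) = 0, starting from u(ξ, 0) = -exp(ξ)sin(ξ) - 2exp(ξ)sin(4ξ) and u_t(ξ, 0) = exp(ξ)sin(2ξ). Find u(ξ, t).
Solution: Substitute u = exp(ξ)w, i.e. w = exp(-ξ)u.
By the product rule, u_ξ = exp(ξ)(w_ξ + w), u_ξξ = exp(ξ)(w_ξξ + 2w_ξ + w), u_tt = exp(ξ)w_tt.
Substituting into the PDE and dividing by exp(ξ): w_tt = (1/4)(w_ξξ + 2w_ξ + w) - (1/2)(w_ξ + w) + (1/4)w.
The lower-order terms cancel, leaving the standard wave equation w_tt = (1/4)w_ξξ.
Initial data for w: w(ξ,0) = exp(-ξ)u(ξ,0) = -sin(ξ) - 2sin(4ξ); w_t(ξ,0) = exp(-ξ)u_t(ξ,0) = sin(2ξ). The boundary conditions carry over: w(0,t) = w(π,t) = 0.
Solve for w:
  Using separation of variables w = X(ξ)T(t):
  Eigenfunctions: sin(nξ), n = 1, 2, 3, ...
  General solution: w(ξ, t) = Σ [A_n cos(n t/2) + B_n sin(n t/2)] sin(nξ)
  From w(ξ,0) = -sin(ξ) - 2sin(4ξ): A_1=-1, A_4=-2. From w_t(ξ,0) = sin(2ξ), using w_t(ξ,0) = Σ ω_n B_n sin(nξ) with ω_n = n/2: B_2 = 1/1 = 1.
Hence w(ξ,t) = sin(t)sin(2ξ) - sin(ξ)cos(t/2) - 2sin(4ξ)cos(2t).
Transform back: u(ξ,t) = exp(ξ)w(ξ,t).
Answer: u(ξ, t) = exp(ξ)sin(t)sin(2ξ) - exp(ξ)sin(ξ)cos(t/2) - 2exp(ξ)sin(4ξ)cos(2t)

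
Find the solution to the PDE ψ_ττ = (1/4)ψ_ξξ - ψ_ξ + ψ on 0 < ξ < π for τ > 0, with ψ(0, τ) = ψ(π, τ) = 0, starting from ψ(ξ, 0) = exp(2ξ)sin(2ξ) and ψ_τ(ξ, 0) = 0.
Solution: Substitute ψ = exp(2ξ)u, i.e. u = exp(-2ξ)ψ.
By the product rule, ψ_ξ = exp(2ξ)(u_ξ + 2u), ψ_ξξ = exp(2ξ)(u_ξξ + 4u_ξ + 4u), ψ_ττ = exp(2ξ)u_ττ.
Substituting into the PDE and dividing by exp(2ξ): u_ττ = (1/4)(u_ξξ + 4u_ξ + 4u) - (u_ξ + 2u) + u.
The lower-order terms cancel, leaving the standard wave equation u_ττ = (1/4)u_ξξ.
Initial data for u: u(ξ,0) = exp(-2ξ)ψ(ξ,0) = sin(2ξ); u_τ(ξ,0) = exp(-2ξ)ψ_τ(ξ,0) = 0. The boundary conditions carry over: u(0,τ) = u(π,τ) = 0.
Solve for u:
  Using separation of variables u = X(ξ)T(τ):
  Eigenfunctions: sin(nξ), n = 1, 2, 3, ...
  General solution: u(ξ, τ) = Σ [A_n cos(n τ/2) + B_n sin(n τ/2)] sin(nξ)
  From u(ξ,0) = sin(2ξ): A_2=1. From u_τ(ξ,0) = 0: all B_n = 0.
Hence u(ξ,τ) = sin(2ξ)cos(τ).
Transform back: ψ(ξ,τ) = exp(2ξ)u(ξ,τ).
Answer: ψ(ξ, τ) = exp(2ξ)sin(2ξ)cos(τ)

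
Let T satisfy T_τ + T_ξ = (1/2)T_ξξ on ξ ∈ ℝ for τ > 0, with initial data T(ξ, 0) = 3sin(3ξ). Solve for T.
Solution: Moving frame: η = ξ - τ, σ = τ, T = u(η,σ), so T_τ = u_σ - u_η and T_ξξ = u_ηη.
Hence T_τ + T_ξ = u_σ and the PDE becomes the heat equation u_σ = (1/2)u_ηη on η ∈ ℝ.
Initial data: u(η,0) = T(η,0) = 3sin(3η). Each mode sin(nη) decays as exp(-n²σ/2) on ℝ, so u(η,σ) = Σ c_n exp(-n²σ/2) sin(nη) with c_3=3: u(η,σ) = 3exp(-9σ/2)sin(3η).
Substituting back: T(ξ,τ) = u(ξ - τ, τ).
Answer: T(ξ, τ) = 3exp(-9τ/2)sin(3ξ - 3τ)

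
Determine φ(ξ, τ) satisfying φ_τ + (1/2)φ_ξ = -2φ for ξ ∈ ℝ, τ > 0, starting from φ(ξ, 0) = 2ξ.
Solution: Substitute φ = exp(-2τ)u, i.e. u = exp(2τ)φ.
By the product rule, φ_τ = exp(-2τ)(u_τ - 2u), φ_ξ = exp(-2τ)u_ξ.
Substituting into the PDE and dividing by exp(-2τ): u_τ - 2u + (1/2)u_ξ = -2u.
The lower-order terms cancel, leaving the standard advection equation u_τ + (1/2)u_ξ = 0.
Initial data for u: u(ξ,0) = φ(ξ,0) = 2ξ.
Solve for u:
  By method of characteristics (waves move right with speed 1/2):
  Along characteristics ξ - (1/2)τ = const, u is constant, so u(ξ,τ) = f(ξ - (1/2)τ) with f = u(·, 0).
Hence u(ξ,τ) = 2ξ - τ.
Transform back: φ(ξ,τ) = exp(-2τ)u(ξ,τ).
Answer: φ(ξ, τ) = 2ξexp(-2τ) - τexp(-2τ)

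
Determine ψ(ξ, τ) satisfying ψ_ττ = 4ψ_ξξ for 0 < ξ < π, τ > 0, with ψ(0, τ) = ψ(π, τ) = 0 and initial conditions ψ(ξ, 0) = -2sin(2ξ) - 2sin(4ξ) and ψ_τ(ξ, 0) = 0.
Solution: Separating variables: ψ = Σ [A_n cos(ω_n τ) + B_n sin(ω_n τ)] sin(nξ), ω_n = 2n. From ICs: A_2=-2, A_4=-2.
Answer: ψ(ξ, τ) = -2sin(2ξ)cos(4τ) - 2sin(4ξ)cos(8τ)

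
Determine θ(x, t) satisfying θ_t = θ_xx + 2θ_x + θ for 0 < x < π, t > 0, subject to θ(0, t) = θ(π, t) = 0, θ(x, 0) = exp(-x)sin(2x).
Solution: Substitute θ = exp(-x)u.
Then θ_x = exp(-x)(u_x - u), θ_xx = exp(-x)(u_xx - 2u_x + u), θ_t = exp(-x)u_t; substituting and dividing by exp(-x), the lower-order terms cancel: u_t = u_xx (standard heat equation).
Data for u: u(x,0) = exp(x)θ(x,0) = sin(2x). The boundary conditions carry over: u(0,t) = u(π,t) = 0.
Separating variables: u = Σ c_n exp(-n²t) sin(nx). From u(x,0) = sin(2x): c_2=1.
So u(x,t) = exp(-4t)sin(2x), and θ(x,t) = exp(-x)u(x,t).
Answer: θ(x, t) = exp(-4t)exp(-x)sin(2x)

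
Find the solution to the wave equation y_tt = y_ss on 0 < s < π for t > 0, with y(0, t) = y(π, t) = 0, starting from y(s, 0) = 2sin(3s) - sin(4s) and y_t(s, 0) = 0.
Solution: Using separation of variables y = X(s)T(t):
Eigenfunctions: sin(ns), n = 1, 2, 3, ...
General solution: y(s, t) = Σ [A_n cos(n t) + B_n sin(n t)] sin(ns)
From y(s,0) = 2sin(3s) - sin(4s): A_3=2, A_4=-1. From y_t(s,0) = 0: all B_n = 0.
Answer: y(s, t) = 2sin(3s)cos(3t) - sin(4s)cos(4t)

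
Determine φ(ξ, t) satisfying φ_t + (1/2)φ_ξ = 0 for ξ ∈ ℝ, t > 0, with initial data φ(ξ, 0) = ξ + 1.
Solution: By characteristics (dξ/dt = 1/2), φ(ξ,t) = f(ξ - (1/2)t) with f = φ(·, 0).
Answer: φ(ξ, t) = -(1/2)t + ξ + 1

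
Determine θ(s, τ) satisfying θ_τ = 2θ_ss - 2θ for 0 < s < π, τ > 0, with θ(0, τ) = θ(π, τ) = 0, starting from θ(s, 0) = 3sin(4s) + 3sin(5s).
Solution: Substitute θ = exp(-2τ)u, i.e. u = exp(2τ)θ.
By the product rule, θ_τ = exp(-2τ)(u_τ - 2u), θ_ss = exp(-2τ)u_ss.
Substituting into the PDE and dividing by exp(-2τ): u_τ - 2u = 2u_ss - 2u.
The lower-order terms cancel, leaving the standard heat equation u_τ = 2u_ss.
Initial data for u: u(s,0) = θ(s,0) = 3sin(4s) + 3sin(5s). The boundary conditions carry over: u(0,τ) = u(π,τ) = 0.
Solve for u:
  Using separation of variables u = X(s)G(τ):
  Eigenfunctions: sin(ns), n = 1, 2, 3, ...
  General solution: u(s, τ) = Σ c_n sin(ns) exp(-2n² τ)
  Matching u(s,0) = 3sin(4s) + 3sin(5s) term by term: c_4=3, c_5=3.
Hence u(s,τ) = 3exp(-32τ)sin(4s) + 3exp(-50τ)sin(5s).
Transform back: θ(s,τ) = exp(-2τ)u(s,τ).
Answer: θ(s, τ) = 3exp(-34τ)sin(4s) + 3exp(-52τ)sin(5s)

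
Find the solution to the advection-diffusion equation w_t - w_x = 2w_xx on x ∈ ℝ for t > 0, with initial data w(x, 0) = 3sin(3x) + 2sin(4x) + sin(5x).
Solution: Change to a moving frame: let η = x + t, σ = t and write w(x,t) = u(η,σ).
By the chain rule w_t = u_σ + u_η, w_x = u_η, w_xx = u_ηη.
Then w_t - w_x = u_σ: the advection term cancels and the PDE becomes the heat equation u_σ = 2u_ηη on η ∈ ℝ.
Initial data: u(η,0) = w(η,0) = 3sin(3η) + 2sin(4η) + sin(5η).
On η ∈ ℝ each mode satisfies (sin(nη))″ = -n² sin(nη), so exp(-2n²σ) sin(nη) solves the heat equation; by superposition u(η,σ) = Σ c_n exp(-2n²σ) sin(nη).
Reading off the coefficients: c_3=3, c_4=2, c_5=1, so u(η,σ) = 3exp(-18σ)sin(3η) + 2exp(-32σ)sin(4η) + exp(-50σ)sin(5η).
Substituting back η = x + t, σ = t: w(x,t) = u(x + t, t).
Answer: w(x, t) = 3exp(-18t)sin(3t + 3x) + 2exp(-32t)sin(4t + 4x) + exp(-50t)sin(5t + 5x)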